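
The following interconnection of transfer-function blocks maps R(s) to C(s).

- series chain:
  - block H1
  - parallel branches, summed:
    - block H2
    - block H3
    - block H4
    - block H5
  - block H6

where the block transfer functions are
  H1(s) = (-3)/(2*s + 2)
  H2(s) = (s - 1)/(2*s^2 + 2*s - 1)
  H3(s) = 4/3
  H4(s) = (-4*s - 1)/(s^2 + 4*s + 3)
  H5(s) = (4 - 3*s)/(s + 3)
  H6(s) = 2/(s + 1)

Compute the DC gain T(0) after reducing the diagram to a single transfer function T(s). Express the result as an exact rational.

Answer: -10

Working:
(1) sum the parallel branches H2, H3, H4, H5; result (-10*s^4 + 7*s^3 + 70*s^2 + 32*s - 30)/(6*s^4 + 30*s^3 + 39*s^2 + 6*s - 9)
(2) multiply H1, (H2+H3+H4+H5), H6 (series); result (10*s^4 - 7*s^3 - 70*s^2 - 32*s + 30)/(2*s^6 + 14*s^5 + 35*s^4 + 38*s^3 + 14*s^2 - 4*s - 3)
That last expression is T(s); at s = 0 only the constant terms survive, so T(0) = 30/(-3) = -10.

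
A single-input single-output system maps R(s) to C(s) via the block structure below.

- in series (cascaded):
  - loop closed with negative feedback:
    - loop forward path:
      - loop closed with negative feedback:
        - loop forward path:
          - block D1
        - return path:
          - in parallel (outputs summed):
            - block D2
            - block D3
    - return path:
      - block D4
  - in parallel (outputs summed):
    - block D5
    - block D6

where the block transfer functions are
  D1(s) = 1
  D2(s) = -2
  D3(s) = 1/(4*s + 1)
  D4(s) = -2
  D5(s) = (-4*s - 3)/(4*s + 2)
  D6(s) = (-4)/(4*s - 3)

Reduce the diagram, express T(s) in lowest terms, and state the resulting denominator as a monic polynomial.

The answer is s^3 - s^2/12 - 5*s/12 - 1/16.

Reasoning:
[1] reduce the parallel group D2, D3, giving (-8*s - 1)/(4*s + 1)
[2] reduce the feedback loop with forward D1 and return (D2+D3), giving (-4*s - 1)/(4*s)
[3] feedback reduction of [D1/(1+D1*(D2+D3))], D4, giving (-4*s - 1)/(12*s + 2)
[4] add D5, D6 (parallel), giving (-16*s^2 - 16*s + 1)/(16*s^2 - 4*s - 6)
[5] combine [[D1/(1+D1*(D2+D3))]/(1+[D1/(1+D1*(D2+D3))]*D4)], (D5+D6) in series, giving (64*s^3 + 80*s^2 + 12*s - 1)/(192*s^3 - 16*s^2 - 80*s - 12)
No further cancellation is possible in the step-5 result, so that is T(s). Its denominator becomes monic after dividing by the leading coefficient 192.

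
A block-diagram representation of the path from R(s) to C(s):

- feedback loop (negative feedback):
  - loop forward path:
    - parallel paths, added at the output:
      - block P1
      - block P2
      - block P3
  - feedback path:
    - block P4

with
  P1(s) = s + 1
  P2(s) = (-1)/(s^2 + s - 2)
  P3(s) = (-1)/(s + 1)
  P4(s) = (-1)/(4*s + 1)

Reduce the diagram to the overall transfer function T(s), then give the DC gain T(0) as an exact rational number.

[1] reduce the parallel group P1, P2, P3 gives (s^4 + 3*s^3 - 5*s - 1)/(s^3 + 2*s^2 - s - 2)
[2] close the feedback loop around (P1+P2+P3), P4 gives (4*s^5 + 13*s^4 + 3*s^3 - 20*s^2 - 9*s - 1)/(3*s^4 + 6*s^3 - 2*s^2 - 4*s - 1)
Evaluating the step-2 result (the overall T(s)) at s = 0 gives T(0) = -1/(-1) = 1.

Therefore the answer is 1.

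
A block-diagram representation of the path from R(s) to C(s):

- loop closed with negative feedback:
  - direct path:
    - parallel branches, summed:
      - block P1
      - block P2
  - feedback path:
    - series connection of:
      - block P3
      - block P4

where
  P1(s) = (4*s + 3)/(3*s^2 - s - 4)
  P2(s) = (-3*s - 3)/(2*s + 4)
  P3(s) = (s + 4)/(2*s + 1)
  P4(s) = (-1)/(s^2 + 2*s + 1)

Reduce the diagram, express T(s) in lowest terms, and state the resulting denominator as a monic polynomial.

(1) combine P1, P2 in parallel; result (-9*s^3 + 2*s^2 + 37*s + 24)/(6*s^3 + 10*s^2 - 12*s - 16)
(2) series reduction of P3, P4; result (-s - 4)/(2*s^3 + 5*s^2 + 4*s + 1)
(3) close the feedback loop around (P1+P2), (P3*P4); result (-18*s^6 - 41*s^5 + 48*s^4 + 232*s^3 + 270*s^2 + 133*s + 24)/(12*s^6 + 50*s^5 + 59*s^4 - 12*s^3 - 163*s^2 - 248*s - 112)
That last expression is T(s), already simplified. Scaling its denominator by 1/12 (the reciprocal of the leading coefficient) yields the monic denominator.

Therefore the answer is s^6 + 25*s^5/6 + 59*s^4/12 - s^3 - 163*s^2/12 - 62*s/3 - 28/3.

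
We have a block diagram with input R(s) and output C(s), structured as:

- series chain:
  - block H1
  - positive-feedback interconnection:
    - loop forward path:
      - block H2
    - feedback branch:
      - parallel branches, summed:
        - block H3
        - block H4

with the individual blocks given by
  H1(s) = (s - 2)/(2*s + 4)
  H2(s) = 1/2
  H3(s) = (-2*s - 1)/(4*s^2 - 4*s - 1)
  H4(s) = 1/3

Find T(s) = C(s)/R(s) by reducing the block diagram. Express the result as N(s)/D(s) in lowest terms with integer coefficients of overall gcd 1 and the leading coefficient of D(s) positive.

The answer is (12*s^3 - 36*s^2 + 21*s + 6)/(40*s^3 + 52*s^2 - 60*s - 8).

Reasoning:
Step 1 - combine H3, H4 in parallel; result (4*s^2 - 10*s - 4)/(12*s^2 - 12*s - 3)
Step 2 - collapse the loop (H2 forward, (H3+H4) return); result (12*s^2 - 12*s - 3)/(20*s^2 - 14*s - 2)
Step 3 - multiply H1, [H2/(1-H2*(H3+H4))] (series); the result is T(s) itself (integer coefficients, no common factor, positive leading denominator coefficient)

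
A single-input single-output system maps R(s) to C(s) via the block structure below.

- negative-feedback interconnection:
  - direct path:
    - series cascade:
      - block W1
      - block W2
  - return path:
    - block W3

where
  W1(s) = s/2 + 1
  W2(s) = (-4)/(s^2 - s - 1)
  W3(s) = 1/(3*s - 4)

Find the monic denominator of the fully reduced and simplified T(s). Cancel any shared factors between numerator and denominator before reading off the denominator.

[1] cascade W1, W2 gives (-2*s - 4)/(s^2 - s - 1)
[2] close the feedback loop around (W1*W2), W3 gives (-6*s^2 - 4*s + 16)/(3*s^3 - 7*s^2 - s)
No further cancellation is possible in the step-2 result, so that is T(s). Its denominator becomes monic after dividing by the leading coefficient 3.

Hence the answer: s^3 - 7*s^2/3 - s/3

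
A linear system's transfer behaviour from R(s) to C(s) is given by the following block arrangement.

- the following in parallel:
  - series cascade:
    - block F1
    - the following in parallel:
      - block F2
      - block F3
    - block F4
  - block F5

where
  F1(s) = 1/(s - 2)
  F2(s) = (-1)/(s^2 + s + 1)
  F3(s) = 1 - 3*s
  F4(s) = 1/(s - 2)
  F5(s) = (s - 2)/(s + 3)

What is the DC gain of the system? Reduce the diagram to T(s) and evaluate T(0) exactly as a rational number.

The answer is -2/3.

Reasoning:
[1] reduce the parallel group F2, F3: (-3*s^3 - 2*s^2 - 2*s)/(s^2 + s + 1)
[2] series reduction of F1, (F2+F3), F4: (-3*s^3 - 2*s^2 - 2*s)/(s^4 - 3*s^3 + s^2 + 4)
[3] add (F1*(F2+F3)*F4), F5 (parallel): (s^5 - 8*s^4 - 4*s^3 - 10*s^2 - 2*s - 8)/(s^5 - 8*s^3 + 3*s^2 + 4*s + 12)
The step-3 result is T(s). Setting s = 0: T(0) = -8/12 = -2/3.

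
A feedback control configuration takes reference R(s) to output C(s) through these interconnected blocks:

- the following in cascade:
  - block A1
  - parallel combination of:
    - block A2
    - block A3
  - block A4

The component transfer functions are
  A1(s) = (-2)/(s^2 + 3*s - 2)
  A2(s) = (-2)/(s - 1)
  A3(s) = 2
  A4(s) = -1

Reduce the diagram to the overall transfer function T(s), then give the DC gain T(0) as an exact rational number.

Reducing step by step:

(1) reduce the parallel group A2, A3, giving (2*s - 4)/(s - 1)
(2) multiply A1, (A2+A3), A4 (series), giving (4*s - 8)/(s^3 + 2*s^2 - 5*s + 2)
Evaluating the step-2 result (the overall T(s)) at s = 0 gives T(0) = -8/2 = -4.

Answer: -4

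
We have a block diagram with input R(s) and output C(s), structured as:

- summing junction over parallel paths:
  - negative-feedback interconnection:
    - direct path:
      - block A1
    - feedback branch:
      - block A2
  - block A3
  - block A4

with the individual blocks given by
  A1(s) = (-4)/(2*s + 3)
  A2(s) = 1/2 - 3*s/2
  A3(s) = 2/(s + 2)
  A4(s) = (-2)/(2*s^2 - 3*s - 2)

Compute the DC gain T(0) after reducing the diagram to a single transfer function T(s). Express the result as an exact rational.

The answer is -2.

Reasoning:
(1) apply the feedback formula to A1, A2 -> (-4)/(8*s + 1)
(2) sum the parallel branches [A1/(1+A1*A2)], A3, A4 -> (24*s^3 - 64*s^2 - 40*s + 8)/(16*s^4 + 10*s^3 - 63*s^2 - 40*s - 4)
Evaluating the step-2 result (the overall T(s)) at s = 0 gives T(0) = 8/(-4) = -2.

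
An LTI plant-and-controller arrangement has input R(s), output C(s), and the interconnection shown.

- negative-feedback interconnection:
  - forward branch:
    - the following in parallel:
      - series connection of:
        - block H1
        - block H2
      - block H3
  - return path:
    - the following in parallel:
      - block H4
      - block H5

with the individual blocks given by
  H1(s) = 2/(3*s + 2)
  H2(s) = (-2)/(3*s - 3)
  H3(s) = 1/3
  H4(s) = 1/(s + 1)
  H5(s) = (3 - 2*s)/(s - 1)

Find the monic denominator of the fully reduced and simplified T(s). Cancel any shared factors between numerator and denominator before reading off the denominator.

Step 1. reduce the series chain H1, H2 gives (-4)/(9*s^2 - 3*s - 6)
Step 2. reduce the parallel group (H1*H2), H3 gives (3*s^2 - s - 6)/(9*s^2 - 3*s - 6)
Step 3. parallel reduction of H4, H5 gives (-2*s^2 + 2*s + 2)/(s^2 - 1)
Step 4. close the feedback loop around ((H1*H2)+H3), (H4+H5) gives (3*s^4 - s^3 - 9*s^2 + s + 6)/(3*s^4 + 5*s^3 + s^2 - 11*s - 6)
Step 4 gives the fully reduced T(s), with no common factor left to cancel. The denominator's leading coefficient is 3, so divide each of its coefficients by 3 to get the monic form.

Answer: s^4 + 5*s^3/3 + s^2/3 - 11*s/3 - 2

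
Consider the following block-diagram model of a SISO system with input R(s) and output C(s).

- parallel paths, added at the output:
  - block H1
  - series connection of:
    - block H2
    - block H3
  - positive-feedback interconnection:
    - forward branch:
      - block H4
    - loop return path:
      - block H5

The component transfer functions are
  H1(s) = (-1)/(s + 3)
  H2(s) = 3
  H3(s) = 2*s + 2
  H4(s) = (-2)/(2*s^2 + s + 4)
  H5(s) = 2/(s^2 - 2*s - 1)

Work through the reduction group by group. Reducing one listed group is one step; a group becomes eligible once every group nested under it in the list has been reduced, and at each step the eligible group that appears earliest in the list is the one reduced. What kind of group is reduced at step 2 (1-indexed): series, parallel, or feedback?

The answer is feedback.

Reasoning:
[1] combine H2, H3 in series
[2] reduce the feedback loop with forward H4 and return H5
[3] combine H1, (H2*H3), [H4/(1-H4*H5)] in parallel
Step 2: feedback.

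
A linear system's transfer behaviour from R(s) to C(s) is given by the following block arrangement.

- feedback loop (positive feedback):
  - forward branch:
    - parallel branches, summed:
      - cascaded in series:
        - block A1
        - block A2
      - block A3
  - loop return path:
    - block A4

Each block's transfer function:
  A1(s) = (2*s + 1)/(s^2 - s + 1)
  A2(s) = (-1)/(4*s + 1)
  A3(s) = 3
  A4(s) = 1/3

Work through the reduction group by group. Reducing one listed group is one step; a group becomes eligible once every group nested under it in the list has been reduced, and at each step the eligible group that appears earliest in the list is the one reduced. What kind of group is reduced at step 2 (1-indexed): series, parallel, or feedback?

Reducing step by step:

[1] cascade A1, A2
[2] reduce the parallel group (A1*A2), A3
[3] reduce the feedback loop with forward ((A1*A2)+A3) and return A4
The group at step 2 is a parallel group.

Answer: parallel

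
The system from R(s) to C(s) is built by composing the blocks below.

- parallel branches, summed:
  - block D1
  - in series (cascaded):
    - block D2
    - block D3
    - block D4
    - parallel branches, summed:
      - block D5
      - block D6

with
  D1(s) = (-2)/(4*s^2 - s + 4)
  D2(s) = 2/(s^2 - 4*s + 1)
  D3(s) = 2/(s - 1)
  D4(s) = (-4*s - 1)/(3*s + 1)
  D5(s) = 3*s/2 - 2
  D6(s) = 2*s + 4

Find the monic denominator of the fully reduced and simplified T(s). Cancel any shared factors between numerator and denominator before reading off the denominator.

First reduce the diagram to T(s).

Step 1: sum the parallel branches D5, D6 gives 7*s/2 + 2
Step 2: reduce the series chain D2, D3, D4, (D5+D6) gives (-56*s^2 - 46*s - 8)/(3*s^4 - 14*s^3 + 10*s^2 + 2*s - 1)
Step 3: parallel reduction of D1, (D2*D3*D4*(D5+D6)) gives (-230*s^4 - 100*s^3 - 230*s^2 - 180*s - 30)/(12*s^6 - 59*s^5 + 66*s^4 - 58*s^3 + 34*s^2 + 9*s - 4)
Step 3 gives the fully reduced T(s), with no common factor left to cancel. The denominator's leading coefficient is 12, so divide each of its coefficients by 12 to get the monic form.

Answer: s^6 - 59*s^5/12 + 11*s^4/2 - 29*s^3/6 + 17*s^2/6 + 3*s/4 - 1/3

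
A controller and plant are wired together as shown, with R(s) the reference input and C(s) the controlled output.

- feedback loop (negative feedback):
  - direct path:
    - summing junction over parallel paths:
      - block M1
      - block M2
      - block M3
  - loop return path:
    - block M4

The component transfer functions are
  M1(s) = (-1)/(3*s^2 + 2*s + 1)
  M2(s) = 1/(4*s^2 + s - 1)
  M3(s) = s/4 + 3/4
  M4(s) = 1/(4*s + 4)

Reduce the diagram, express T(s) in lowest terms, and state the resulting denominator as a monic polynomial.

Reducing step by step:

Step 1 - reduce the parallel group M1, M2, M3: (12*s^5 + 47*s^4 + 36*s^3 + 4*s^2 + 5)/(48*s^4 + 44*s^3 + 12*s^2 - 4*s - 4)
Step 2 - feedback reduction of (M1+M2+M3), M4: (48*s^6 + 236*s^5 + 332*s^4 + 160*s^3 + 16*s^2 + 20*s + 20)/(204*s^5 + 415*s^4 + 260*s^3 + 36*s^2 - 32*s - 11)
Step 2 gives the fully reduced T(s), with no common factor left to cancel. The denominator's leading coefficient is 204, so divide each of its coefficients by 204 to get the monic form.

Answer: s^5 + 415*s^4/204 + 65*s^3/51 + 3*s^2/17 - 8*s/51 - 11/204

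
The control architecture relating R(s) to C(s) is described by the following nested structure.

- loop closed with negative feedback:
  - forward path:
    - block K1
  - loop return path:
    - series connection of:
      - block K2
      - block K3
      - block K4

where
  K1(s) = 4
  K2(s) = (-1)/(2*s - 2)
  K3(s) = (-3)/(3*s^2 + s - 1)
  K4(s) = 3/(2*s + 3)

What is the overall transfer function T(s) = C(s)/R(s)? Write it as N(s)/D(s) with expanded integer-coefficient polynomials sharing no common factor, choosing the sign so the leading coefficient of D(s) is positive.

Reducing step by step:

Step 1 - combine K2, K3, K4 in series, giving 9/(12*s^4 + 10*s^3 - 20*s^2 - 8*s + 6)
Step 2 - apply the feedback formula to K1, (K2*K3*K4), giving the overall T(s)

Answer: (24*s^4 + 20*s^3 - 40*s^2 - 16*s + 12)/(6*s^4 + 5*s^3 - 10*s^2 - 4*s + 21)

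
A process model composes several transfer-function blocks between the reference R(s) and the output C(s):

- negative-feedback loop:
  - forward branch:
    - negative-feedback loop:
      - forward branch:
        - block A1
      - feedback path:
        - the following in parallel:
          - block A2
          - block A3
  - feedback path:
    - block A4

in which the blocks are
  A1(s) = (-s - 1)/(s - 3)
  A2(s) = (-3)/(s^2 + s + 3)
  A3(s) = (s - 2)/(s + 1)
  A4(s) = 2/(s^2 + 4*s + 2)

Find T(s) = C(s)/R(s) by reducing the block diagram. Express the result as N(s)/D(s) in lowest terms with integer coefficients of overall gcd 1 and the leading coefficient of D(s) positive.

Answer: (s^5 + 6*s^4 + 14*s^3 + 23*s^2 + 20*s + 6)/(s^4 + 4*s^3 - 2*s^2 + 4*s + 6)

Working:
(1) sum the parallel branches A2, A3, giving (s^3 - s^2 - 2*s - 9)/(s^3 + 2*s^2 + 4*s + 3)
(2) apply the feedback formula to A1, (A2+A3), giving (s^3 + 2*s^2 + 4*s + 3)/(s^2 - 2*s)
(3) apply the feedback formula to [A1/(1+A1*(A2+A3))], A4, giving the overall T(s)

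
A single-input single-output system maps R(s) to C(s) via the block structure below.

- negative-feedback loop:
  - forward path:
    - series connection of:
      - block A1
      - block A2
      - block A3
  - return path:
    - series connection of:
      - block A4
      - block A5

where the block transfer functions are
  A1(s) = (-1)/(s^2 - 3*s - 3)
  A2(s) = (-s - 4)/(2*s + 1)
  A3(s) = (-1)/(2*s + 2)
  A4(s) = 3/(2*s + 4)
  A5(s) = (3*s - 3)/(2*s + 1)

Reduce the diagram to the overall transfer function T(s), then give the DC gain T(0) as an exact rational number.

1. cascade A1, A2, A3 = (-s - 4)/(4*s^4 - 6*s^3 - 28*s^2 - 24*s - 6)
2. reduce the series chain A4, A5 = (9*s - 9)/(4*s^2 + 10*s + 4)
3. apply the feedback formula to (A1*A2*A3), (A4*A5) = (-4*s^3 - 26*s^2 - 44*s - 16)/(16*s^6 + 16*s^5 - 156*s^4 - 400*s^3 - 385*s^2 - 183*s + 12)
Evaluating the step-3 result (the overall T(s)) at s = 0 gives T(0) = -16/12 = -4/3.

Therefore the answer is -4/3.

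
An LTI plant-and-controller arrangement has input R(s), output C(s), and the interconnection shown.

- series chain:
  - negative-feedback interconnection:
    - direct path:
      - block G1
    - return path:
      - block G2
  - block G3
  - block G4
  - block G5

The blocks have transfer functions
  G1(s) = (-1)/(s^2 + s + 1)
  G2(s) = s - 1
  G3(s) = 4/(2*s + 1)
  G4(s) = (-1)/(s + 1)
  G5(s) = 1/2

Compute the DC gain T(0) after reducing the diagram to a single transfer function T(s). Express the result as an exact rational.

Answer: 1

Working:
(1) apply the feedback formula to G1, G2, giving (-1)/(s^2 + 2)
(2) combine [G1/(1+G1*G2)], G3, G4, G5 in series, giving 2/(2*s^4 + 3*s^3 + 5*s^2 + 6*s + 2)
Step 2 gives the overall T(s). Then T(0) = 2/2 = 1.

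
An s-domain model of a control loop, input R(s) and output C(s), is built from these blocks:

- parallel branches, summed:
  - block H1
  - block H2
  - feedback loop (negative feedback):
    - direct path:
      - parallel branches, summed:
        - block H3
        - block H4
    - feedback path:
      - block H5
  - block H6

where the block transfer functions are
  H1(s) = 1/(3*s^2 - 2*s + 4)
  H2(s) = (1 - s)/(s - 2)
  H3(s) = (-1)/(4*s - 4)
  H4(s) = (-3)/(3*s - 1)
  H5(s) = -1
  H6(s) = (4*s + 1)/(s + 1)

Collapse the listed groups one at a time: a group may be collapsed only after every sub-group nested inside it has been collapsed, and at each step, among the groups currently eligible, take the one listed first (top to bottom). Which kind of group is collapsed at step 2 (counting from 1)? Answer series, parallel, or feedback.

[1] parallel reduction of H3, H4
[2] feedback reduction of (H3+H4), H5
[3] sum the parallel branches H1, H2, [(H3+H4)/(1+(H3+H4)*H5)], H6
So the answer for step 2 is feedback.

Answer: feedback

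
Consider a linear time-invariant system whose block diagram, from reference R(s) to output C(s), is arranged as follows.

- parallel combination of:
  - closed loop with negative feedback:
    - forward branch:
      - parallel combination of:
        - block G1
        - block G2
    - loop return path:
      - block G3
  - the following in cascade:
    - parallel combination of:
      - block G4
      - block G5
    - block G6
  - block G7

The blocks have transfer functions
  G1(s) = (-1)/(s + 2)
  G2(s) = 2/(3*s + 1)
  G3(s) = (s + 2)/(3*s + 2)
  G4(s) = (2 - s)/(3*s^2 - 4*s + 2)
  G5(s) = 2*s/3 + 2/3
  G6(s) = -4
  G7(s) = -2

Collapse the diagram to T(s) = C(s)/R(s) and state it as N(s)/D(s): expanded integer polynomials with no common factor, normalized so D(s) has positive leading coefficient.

[1] reduce the parallel group G1, G2 gives (3 - s)/(3*s^2 + 7*s + 2)
[2] feedback reduction of (G1+G2), G3 gives (-3*s^2 + 7*s + 6)/(9*s^3 + 26*s^2 + 21*s + 10)
[3] reduce the parallel group G4, G5 gives (6*s^3 - 2*s^2 - 7*s + 10)/(9*s^2 - 12*s + 6)
[4] cascade (G4+G5), G6 gives (-24*s^3 + 8*s^2 + 28*s - 40)/(9*s^2 - 12*s + 6)
[5] parallel reduction of [(G1+G2)/(1+(G1+G2)*G3)], ((G4+G5)*G6), G7; the result is T(s) itself (integer coefficients, no common factor, positive leading denominator coefficient)

Final answer: (-216*s^6 - 714*s^5 - 323*s^4 + 533*s^3 - 408*s^2 - 602*s - 484)/(81*s^5 + 126*s^4 - 69*s^3 - 6*s^2 + 6*s + 60)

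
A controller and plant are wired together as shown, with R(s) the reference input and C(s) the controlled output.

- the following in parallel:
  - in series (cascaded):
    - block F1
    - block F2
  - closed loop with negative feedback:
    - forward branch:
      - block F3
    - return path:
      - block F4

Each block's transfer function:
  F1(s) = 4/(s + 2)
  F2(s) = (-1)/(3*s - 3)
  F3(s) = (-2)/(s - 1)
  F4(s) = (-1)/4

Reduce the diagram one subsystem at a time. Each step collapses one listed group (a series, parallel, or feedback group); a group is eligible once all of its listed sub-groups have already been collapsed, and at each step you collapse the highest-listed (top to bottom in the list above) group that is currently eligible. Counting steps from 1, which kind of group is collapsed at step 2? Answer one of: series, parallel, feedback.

Reducing step by step:

Step 1 - series reduction of F1, F2
Step 2 - feedback reduction of F3, F4
Step 3 - add (F1*F2), [F3/(1+F3*F4)] (parallel)
Step 2: feedback.

Answer: feedback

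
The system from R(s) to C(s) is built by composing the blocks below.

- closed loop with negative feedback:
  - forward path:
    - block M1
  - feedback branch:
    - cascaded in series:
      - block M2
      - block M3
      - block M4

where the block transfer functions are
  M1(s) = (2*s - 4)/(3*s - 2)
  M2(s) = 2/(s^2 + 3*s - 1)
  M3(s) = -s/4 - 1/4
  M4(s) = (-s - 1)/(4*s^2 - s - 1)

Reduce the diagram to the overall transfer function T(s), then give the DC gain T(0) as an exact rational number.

Step 1: cascade M2, M3, M4: (s^2 + 2*s + 1)/(8*s^4 + 22*s^3 - 16*s^2 - 4*s + 2)
Step 2: feedback reduction of M1, (M2*M3*M4): (8*s^5 + 6*s^4 - 60*s^3 + 28*s^2 + 10*s - 4)/(12*s^5 + 25*s^4 - 45*s^3 + 10*s^2 + 4*s - 4)
Step 2 gives the overall T(s). Then T(0) = -4/(-4) = 1.

Answer: 1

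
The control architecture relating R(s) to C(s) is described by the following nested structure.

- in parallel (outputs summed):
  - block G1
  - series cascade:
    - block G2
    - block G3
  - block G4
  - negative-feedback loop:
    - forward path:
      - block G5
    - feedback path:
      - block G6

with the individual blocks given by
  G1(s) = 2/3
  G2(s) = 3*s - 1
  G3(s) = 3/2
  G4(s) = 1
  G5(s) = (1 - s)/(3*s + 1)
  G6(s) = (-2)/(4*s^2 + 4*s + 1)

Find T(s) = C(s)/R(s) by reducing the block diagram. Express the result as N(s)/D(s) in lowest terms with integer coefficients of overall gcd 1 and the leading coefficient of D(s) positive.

[1] multiply G2, G3 (series); result 9*s/2 - 3/2
[2] feedback reduction of G5, G6; result (-4*s^3 + 3*s + 1)/(12*s^3 + 16*s^2 + 9*s - 1)
[3] add G1, (G2*G3), G4, [G5/(1+G5*G6)] (parallel) - this is the overall T(s), already in the required normalized form

Hence the answer: (324*s^4 + 420*s^3 + 259*s^2 + 5)/(72*s^3 + 96*s^2 + 54*s - 6)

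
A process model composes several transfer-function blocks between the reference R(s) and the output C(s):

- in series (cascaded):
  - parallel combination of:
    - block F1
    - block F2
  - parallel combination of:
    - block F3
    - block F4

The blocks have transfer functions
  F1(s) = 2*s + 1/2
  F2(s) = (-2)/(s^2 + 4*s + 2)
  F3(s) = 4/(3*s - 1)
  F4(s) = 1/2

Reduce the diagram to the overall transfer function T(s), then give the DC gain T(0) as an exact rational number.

Reducing step by step:

Step 1 - combine F1, F2 in parallel gives (4*s^3 + 17*s^2 + 12*s - 2)/(2*s^2 + 8*s + 4)
Step 2 - sum the parallel branches F3, F4 gives (3*s + 7)/(6*s - 2)
Step 3 - series reduction of (F1+F2), (F3+F4) gives (12*s^4 + 79*s^3 + 155*s^2 + 78*s - 14)/(12*s^3 + 44*s^2 + 8*s - 8)
The step-3 result is T(s). Setting s = 0: T(0) = -14/(-8) = 7/4.

Answer: 7/4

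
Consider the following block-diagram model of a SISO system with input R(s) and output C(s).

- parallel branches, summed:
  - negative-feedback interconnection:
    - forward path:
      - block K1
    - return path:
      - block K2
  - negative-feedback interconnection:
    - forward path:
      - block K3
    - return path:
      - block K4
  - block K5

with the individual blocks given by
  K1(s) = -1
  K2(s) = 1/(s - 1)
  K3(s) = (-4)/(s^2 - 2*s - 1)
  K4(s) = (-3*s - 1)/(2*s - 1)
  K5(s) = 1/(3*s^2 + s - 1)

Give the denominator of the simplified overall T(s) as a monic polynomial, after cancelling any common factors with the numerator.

Step 1 - feedback reduction of K1, K2, giving (1 - s)/(s - 2)
Step 2 - feedback reduction of K3, K4, giving (4 - 8*s)/(2*s^3 - 5*s^2 + 12*s + 5)
Step 3 - reduce the parallel group [K1/(1+K1*K2)], [K3/(1+K3*K4)], K5, giving (-6*s^6 + 19*s^5 - 64*s^4 + 40*s^3 + 65*s^2 - 49*s - 7)/(6*s^6 - 25*s^5 + 55*s^4 - 26*s^3 - 71*s^2 + 9*s + 10)
That last expression is T(s), already simplified. Scaling its denominator by 1/6 (the reciprocal of the leading coefficient) yields the monic denominator.

Answer: s^6 - 25*s^5/6 + 55*s^4/6 - 13*s^3/3 - 71*s^2/6 + 3*s/2 + 5/3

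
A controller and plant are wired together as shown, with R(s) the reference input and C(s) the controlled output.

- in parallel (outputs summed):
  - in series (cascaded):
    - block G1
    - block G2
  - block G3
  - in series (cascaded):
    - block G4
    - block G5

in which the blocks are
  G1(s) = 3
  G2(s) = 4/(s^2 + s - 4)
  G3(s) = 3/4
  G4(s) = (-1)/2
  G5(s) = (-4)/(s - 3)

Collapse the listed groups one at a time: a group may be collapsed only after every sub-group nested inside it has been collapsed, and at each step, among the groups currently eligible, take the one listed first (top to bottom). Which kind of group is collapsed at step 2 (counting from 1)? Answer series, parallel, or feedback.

Step 1. cascade G1, G2
Step 2. multiply G4, G5 (series)
Step 3. reduce the parallel group (G1*G2), G3, (G4*G5)
The group at step 2 is a series group.

Final answer: series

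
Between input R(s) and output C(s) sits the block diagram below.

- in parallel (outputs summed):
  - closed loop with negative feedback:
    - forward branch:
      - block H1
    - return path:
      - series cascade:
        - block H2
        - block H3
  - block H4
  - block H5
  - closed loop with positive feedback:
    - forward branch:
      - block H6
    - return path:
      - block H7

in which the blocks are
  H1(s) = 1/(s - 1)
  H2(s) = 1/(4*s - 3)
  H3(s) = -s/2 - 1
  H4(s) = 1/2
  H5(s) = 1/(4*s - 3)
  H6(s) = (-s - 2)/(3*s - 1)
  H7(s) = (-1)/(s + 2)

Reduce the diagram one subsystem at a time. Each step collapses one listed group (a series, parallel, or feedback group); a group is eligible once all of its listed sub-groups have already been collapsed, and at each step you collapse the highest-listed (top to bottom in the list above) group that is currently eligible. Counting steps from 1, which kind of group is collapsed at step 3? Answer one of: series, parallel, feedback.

Reducing step by step:

Step 1. series reduction of H2, H3
Step 2. reduce the feedback loop with forward H1 and return (H2*H3)
Step 3. apply the feedback formula to H6, H7
Step 4. reduce the parallel group [H1/(1+H1*(H2*H3))], H4, H5, [H6/(1-H6*H7)]
At step 3 the group reduced is feedback.

Answer: feedback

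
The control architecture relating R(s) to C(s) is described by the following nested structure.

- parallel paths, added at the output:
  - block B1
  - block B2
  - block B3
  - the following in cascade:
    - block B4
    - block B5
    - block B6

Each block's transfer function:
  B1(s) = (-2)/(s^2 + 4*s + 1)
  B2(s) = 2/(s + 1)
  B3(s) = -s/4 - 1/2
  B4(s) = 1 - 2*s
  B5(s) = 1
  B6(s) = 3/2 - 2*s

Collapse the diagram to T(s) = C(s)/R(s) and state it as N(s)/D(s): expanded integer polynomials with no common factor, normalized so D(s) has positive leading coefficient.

Answer: (16*s^5 + 59*s^4 - 21*s^3 - 61*s^2 + 23*s + 4)/(4*s^3 + 20*s^2 + 20*s + 4)

Working:
Step 1 - reduce the series chain B4, B5, B6, giving 4*s^2 - 5*s + 3/2
Step 2 - sum the parallel branches B1, B2, B3, (B4*B5*B6) - this is the overall T(s), already in the required normalized form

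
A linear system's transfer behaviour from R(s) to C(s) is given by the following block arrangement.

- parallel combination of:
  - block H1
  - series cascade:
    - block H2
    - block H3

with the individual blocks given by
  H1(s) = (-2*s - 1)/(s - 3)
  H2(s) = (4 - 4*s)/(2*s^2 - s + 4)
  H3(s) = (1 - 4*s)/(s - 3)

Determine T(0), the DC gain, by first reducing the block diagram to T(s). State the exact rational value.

Reducing step by step:

Step 1. reduce the series chain H2, H3 = (16*s^2 - 20*s + 4)/(2*s^3 - 7*s^2 + 7*s - 12)
Step 2. reduce the parallel group H1, (H2*H3) = (-4*s^3 + 16*s^2 - 27*s)/(2*s^3 - 7*s^2 + 7*s - 12)
DC gain: substitute s = 0 into T(s) from step 2: T(0) = 0/(-12) = 0.

Answer: 0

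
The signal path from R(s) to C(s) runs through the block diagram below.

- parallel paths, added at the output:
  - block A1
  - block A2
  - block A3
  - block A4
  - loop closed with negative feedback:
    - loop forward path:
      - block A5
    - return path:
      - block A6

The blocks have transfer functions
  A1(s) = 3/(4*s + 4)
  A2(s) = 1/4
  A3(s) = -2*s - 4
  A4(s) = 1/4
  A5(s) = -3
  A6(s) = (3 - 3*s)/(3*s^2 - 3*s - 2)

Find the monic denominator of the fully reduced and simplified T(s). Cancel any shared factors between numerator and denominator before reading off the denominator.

Step 1. feedback reduction of A5, A6, giving (-9*s^2 + 9*s + 6)/(3*s^2 + 6*s - 11)
Step 2. add A1, A2, A3, A4, [A5/(1+A5*A6)] (parallel), giving (-24*s^4 - 150*s^3 - 77*s^2 + 236*s + 145)/(12*s^3 + 36*s^2 - 20*s - 44)
Step 2 gives the fully reduced T(s), with no common factor left to cancel. The denominator's leading coefficient is 12, so divide each of its coefficients by 12 to get the monic form.

Answer: s^3 + 3*s^2 - 5*s/3 - 11/3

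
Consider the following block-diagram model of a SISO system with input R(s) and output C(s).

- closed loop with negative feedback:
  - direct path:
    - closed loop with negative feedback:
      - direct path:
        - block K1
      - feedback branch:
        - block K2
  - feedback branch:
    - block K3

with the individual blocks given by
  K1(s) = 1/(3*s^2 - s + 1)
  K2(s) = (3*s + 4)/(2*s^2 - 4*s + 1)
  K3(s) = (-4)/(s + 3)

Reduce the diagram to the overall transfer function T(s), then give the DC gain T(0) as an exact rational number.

Reducing step by step:

[1] reduce the feedback loop with forward K1 and return K2 gives (2*s^2 - 4*s + 1)/(6*s^4 - 14*s^3 + 9*s^2 - 2*s + 5)
[2] reduce the feedback loop with forward [K1/(1+K1*K2)] and return K3 gives (2*s^3 + 2*s^2 - 11*s + 3)/(6*s^5 + 4*s^4 - 33*s^3 + 17*s^2 + 15*s + 11)
DC gain: substitute s = 0 into T(s) from step 2: T(0) = 3/11.

Answer: 3/11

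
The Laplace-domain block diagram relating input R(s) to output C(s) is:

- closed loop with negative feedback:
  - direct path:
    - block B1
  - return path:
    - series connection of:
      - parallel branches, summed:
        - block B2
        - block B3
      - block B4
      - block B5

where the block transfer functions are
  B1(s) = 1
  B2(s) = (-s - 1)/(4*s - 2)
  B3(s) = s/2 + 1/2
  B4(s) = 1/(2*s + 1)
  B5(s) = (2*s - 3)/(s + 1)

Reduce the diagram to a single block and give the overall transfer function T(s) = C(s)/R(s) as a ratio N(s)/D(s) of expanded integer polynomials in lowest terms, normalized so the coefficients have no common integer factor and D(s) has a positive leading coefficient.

Step 1. add B2, B3 (parallel), giving (s^2 - 1)/(2*s - 1)
Step 2. series reduction of (B2+B3), B4, B5, giving (2*s^2 - 5*s + 3)/(4*s^2 - 1)
Step 3. apply the feedback formula to B1, ((B2+B3)*B4*B5), which is the overall transfer function T(s) = C(s)/R(s) in lowest terms

Answer: (4*s^2 - 1)/(6*s^2 - 5*s + 2)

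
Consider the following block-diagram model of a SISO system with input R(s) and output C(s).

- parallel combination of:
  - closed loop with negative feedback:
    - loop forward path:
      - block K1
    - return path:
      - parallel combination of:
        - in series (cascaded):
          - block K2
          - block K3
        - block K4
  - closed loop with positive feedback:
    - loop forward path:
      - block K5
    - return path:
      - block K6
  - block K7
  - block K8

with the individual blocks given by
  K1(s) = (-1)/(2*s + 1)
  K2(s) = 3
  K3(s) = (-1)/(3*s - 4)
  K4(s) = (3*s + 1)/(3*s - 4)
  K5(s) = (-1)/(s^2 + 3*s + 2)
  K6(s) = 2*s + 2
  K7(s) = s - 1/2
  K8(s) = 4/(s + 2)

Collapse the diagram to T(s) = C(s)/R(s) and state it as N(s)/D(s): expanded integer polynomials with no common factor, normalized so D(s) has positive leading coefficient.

First reduce the diagram to T(s).

(1) combine K2, K3 in series = (-3)/(3*s - 4)
(2) add (K2*K3), K4 (parallel) = (3*s - 2)/(3*s - 4)
(3) apply the feedback formula to K1, ((K2*K3)+K4) = (4 - 3*s)/(6*s^2 - 8*s - 2)
(4) close the feedback loop around K5, K6 = (-1)/(s^2 + 5*s + 4)
(5) add [K1/(1+K1*((K2*K3)+K4))], [K5/(1-K5*K6)], K7, K8 (parallel); the result is T(s) itself (integer coefficients, no common factor, positive leading denominator coefficient)

Answer: (6*s^6 + 31*s^5 + 30*s^4 - 26*s^3 - 143*s^2 - 88*s + 12)/(6*s^5 + 34*s^4 + 26*s^3 - 78*s^2 - 92*s - 16)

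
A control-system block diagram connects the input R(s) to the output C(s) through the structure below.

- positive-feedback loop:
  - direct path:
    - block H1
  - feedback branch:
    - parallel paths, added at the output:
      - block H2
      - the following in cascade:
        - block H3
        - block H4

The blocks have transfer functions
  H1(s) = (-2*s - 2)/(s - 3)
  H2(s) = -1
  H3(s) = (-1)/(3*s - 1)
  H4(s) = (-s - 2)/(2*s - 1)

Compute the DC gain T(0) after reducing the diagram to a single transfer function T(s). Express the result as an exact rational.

Step 1 - combine H3, H4 in series = (s + 2)/(6*s^2 - 5*s + 1)
Step 2 - combine H2, (H3*H4) in parallel = (-6*s^2 + 6*s + 1)/(6*s^2 - 5*s + 1)
Step 3 - feedback reduction of H1, (H2+(H3*H4)) = (12*s^3 + 2*s^2 - 8*s + 2)/(6*s^3 + 23*s^2 - 30*s + 1)
DC gain: substitute s = 0 into T(s) from step 3: T(0) = 2/1 = 2.

Therefore the answer is 2.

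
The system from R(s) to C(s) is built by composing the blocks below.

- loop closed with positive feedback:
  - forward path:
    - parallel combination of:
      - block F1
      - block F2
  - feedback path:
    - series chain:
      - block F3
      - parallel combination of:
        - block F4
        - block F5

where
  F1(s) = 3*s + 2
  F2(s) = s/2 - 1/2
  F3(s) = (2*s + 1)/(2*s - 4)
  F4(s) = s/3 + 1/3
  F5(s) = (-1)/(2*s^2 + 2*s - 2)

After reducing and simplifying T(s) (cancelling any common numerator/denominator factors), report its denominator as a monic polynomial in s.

The answer is s^5 + 41*s^4/14 + 17*s^3/14 - 17*s^2/14 + s/4 - 9/4.

Reasoning:
Step 1 - combine F1, F2 in parallel = 7*s/2 + 3/2
Step 2 - sum the parallel branches F4, F5 = (2*s^3 + 4*s^2 - 5)/(6*s^2 + 6*s - 6)
Step 3 - multiply F3, (F4+F5) (series) = (4*s^4 + 10*s^3 + 4*s^2 - 10*s - 5)/(12*s^3 - 12*s^2 - 36*s + 24)
Step 4 - reduce the feedback loop with forward (F1+F2) and return (F3*(F4+F5)) = (-84*s^4 + 48*s^3 + 288*s^2 - 60*s - 72)/(28*s^5 + 82*s^4 + 34*s^3 - 34*s^2 + 7*s - 63)
Step 4 gives the fully reduced T(s), with no common factor left to cancel. The denominator's leading coefficient is 28, so divide each of its coefficients by 28 to get the monic form.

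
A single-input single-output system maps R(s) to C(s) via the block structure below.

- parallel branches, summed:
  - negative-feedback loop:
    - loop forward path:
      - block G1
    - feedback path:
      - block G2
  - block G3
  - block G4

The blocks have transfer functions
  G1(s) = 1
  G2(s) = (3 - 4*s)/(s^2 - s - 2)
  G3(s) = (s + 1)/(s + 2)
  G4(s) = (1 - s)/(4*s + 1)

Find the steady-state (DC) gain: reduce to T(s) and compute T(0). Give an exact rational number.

Step 1 - reduce the feedback loop with forward G1 and return G2 -> (s^2 - s - 2)/(s^2 - 5*s + 1)
Step 2 - sum the parallel branches [G1/(1+G1*G2)], G3, G4 -> (7*s^4 - 6*s^3 - 29*s^2 - 31*s - 1)/(4*s^4 - 11*s^3 - 39*s^2 - s + 2)
The step-2 result is T(s). Setting s = 0: T(0) = -1/2.

Answer: -1/2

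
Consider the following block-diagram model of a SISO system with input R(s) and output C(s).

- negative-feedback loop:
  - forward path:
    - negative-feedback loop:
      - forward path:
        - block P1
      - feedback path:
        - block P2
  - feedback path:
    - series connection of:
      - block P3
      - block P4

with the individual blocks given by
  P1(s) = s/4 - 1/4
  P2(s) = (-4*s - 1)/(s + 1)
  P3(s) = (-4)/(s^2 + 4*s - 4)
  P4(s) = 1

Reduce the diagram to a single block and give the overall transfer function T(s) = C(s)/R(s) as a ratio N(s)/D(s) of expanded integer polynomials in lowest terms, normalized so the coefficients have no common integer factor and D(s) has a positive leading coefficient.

Step 1. collapse the loop (P1 forward, P2 return): (1 - s^2)/(4*s^2 - 7*s - 5)
Step 2. series reduction of P3, P4: (-4)/(s^2 + 4*s - 4)
Step 3. collapse the loop ([P1/(1+P1*P2)] forward, (P3*P4) return): this yields T(s), and no further normalization is needed

Answer: (-s^4 - 4*s^3 + 5*s^2 + 4*s - 4)/(4*s^4 + 9*s^3 - 45*s^2 + 8*s + 16)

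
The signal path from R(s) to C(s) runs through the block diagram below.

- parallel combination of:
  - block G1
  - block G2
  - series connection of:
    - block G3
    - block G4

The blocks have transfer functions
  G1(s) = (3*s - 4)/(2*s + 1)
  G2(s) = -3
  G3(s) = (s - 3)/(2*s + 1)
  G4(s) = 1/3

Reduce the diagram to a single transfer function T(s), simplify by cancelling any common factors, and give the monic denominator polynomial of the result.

[1] cascade G3, G4 gives (s - 3)/(6*s + 3)
[2] combine G1, G2, (G3*G4) in parallel gives (-8*s - 24)/(6*s + 3)
The result of step 2 is T(s) in lowest terms. Its denominator has leading coefficient 6; dividing the denominator through by 6 makes it monic.

Final answer: s + 1/2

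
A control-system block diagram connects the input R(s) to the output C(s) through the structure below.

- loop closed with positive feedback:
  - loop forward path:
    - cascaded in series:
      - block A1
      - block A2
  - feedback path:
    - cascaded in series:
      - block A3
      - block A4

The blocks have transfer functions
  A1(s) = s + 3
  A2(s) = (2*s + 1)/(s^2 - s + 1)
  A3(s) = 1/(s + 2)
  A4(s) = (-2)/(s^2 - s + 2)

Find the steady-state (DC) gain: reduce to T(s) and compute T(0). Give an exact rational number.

Reducing step by step:

[1] cascade A1, A2: (2*s^2 + 7*s + 3)/(s^2 - s + 1)
[2] reduce the series chain A3, A4: (-2)/(s^3 + s^2 + 4)
[3] close the feedback loop around (A1*A2), (A3*A4): (2*s^5 + 9*s^4 + 10*s^3 + 11*s^2 + 28*s + 12)/(s^5 + 9*s^2 + 10*s + 10)
DC gain: substitute s = 0 into T(s) from step 3: T(0) = 12/10 = 6/5.

Answer: 6/5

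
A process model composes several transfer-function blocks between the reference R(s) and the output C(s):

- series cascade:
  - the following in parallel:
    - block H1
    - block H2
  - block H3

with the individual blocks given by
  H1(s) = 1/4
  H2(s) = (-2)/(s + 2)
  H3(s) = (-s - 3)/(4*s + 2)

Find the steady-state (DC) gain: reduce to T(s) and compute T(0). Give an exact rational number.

Reducing step by step:

Step 1: combine H1, H2 in parallel: (s - 6)/(4*s + 8)
Step 2: cascade (H1+H2), H3: (-s^2 + 3*s + 18)/(16*s^2 + 40*s + 16)
The step-2 result is T(s). Setting s = 0: T(0) = 18/16 = 9/8.

Answer: 9/8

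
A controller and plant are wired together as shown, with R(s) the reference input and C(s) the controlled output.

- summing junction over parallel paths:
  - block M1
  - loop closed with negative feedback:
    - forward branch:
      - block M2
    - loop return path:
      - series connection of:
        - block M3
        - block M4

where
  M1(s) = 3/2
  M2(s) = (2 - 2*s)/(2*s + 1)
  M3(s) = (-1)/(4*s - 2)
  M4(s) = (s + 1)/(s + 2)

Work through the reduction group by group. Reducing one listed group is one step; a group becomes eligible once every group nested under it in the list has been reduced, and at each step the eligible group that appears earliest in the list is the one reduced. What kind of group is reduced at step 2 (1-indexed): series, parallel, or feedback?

Reducing step by step:

Step 1. combine M3, M4 in series
Step 2. feedback reduction of M2, (M3*M4)
Step 3. parallel reduction of M1, [M2/(1+M2*(M3*M4))]
At step 2 the group reduced is feedback.

Answer: feedback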